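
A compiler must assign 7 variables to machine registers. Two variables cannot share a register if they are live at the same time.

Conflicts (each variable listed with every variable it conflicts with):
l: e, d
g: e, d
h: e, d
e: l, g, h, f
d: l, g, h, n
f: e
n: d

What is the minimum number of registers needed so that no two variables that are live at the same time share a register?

e and f conflict, so at least 2 registers are needed.
2 registers suffice: register 1 → {e, d}; register 2 → {l, g, h, f, n}. No two conflicting variables share a register.

2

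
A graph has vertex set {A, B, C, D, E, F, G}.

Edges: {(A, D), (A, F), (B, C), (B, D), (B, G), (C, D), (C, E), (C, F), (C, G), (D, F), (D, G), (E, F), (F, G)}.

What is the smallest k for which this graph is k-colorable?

C, D, F, G form a clique, so at least 4 colors are needed.
4 colors suffice: color red → {B, F}; color blue → {D, E}; color green → {A, C}; color yellow → {G}. No two adjacent vertices share a color.

4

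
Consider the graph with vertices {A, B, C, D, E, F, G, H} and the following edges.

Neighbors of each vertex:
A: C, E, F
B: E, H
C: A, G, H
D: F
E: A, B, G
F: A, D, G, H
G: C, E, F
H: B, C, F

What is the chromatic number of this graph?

The cycle A-E-B-H-C-A has odd length 5, so it cannot be 2-colored; at least 3 colors are needed.
3 colors suffice: color 1 → {C, E, F}; color 2 → {A, D, G, H}; color 3 → {B}. Every edge joins two different colors.

3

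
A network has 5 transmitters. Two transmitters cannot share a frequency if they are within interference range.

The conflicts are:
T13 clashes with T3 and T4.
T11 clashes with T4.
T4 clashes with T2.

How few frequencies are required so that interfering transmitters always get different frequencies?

T4 and T2 conflict, so at least 2 frequencies are needed.
A valid assignment using 2 frequencies: T13=2, T11=2, T3=1, T4=1, T2=2. No two conflicting transmitters share a frequency.

2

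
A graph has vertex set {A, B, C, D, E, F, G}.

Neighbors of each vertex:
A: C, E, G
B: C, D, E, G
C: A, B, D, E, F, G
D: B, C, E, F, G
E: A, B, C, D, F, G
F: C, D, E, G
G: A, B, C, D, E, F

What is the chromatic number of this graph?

5

B, C, D, E, G are mutually adjacent (a clique of size 5), so at least 5 colors are needed.
5 colors suffice: color 1 → {C}; color 2 → {G}; color 3 → {E}; color 4 → {A, D}; color 5 → {B, F}. Each edge has distinct colors on its endpoints.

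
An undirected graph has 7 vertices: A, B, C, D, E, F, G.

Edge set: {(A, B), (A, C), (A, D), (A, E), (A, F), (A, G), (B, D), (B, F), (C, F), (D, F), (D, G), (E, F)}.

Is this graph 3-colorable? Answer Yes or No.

No

A, B, D, F are pairwise adjacent (a clique of size 4), so at least 4 colors are needed.
So 3 colors are not enough.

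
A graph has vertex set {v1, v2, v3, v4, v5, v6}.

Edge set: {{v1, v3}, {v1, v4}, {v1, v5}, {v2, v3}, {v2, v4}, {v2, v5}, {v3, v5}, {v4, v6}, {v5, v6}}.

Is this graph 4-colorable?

The chromatic number is 3. v2, v3, v5 are pairwise adjacent, so at least 3 colors are needed.
3 colors suffice: color 1 → {v4, v5}; color 2 → {v1, v2, v6}; color 3 → {v3}.
Since 4 ≥ 3, a proper 4-coloring certainly exists.

Yes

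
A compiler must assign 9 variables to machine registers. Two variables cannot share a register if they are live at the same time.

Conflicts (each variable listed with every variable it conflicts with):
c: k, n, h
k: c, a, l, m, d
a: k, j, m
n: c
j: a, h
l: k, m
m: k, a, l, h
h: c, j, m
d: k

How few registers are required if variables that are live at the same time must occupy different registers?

k, l, m all conflict with each other, so at least 3 registers are needed.
3 registers suffice: c=2, k=1, a=3, n=1, j=2, l=3, m=2, h=1, d=2. No two conflicting variables share a register.

3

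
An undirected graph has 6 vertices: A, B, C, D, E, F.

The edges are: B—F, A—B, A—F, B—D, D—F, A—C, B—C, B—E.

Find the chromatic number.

3

A, B, F are mutually adjacent, so at least 3 colors are needed.
One proper 3-coloring: A=2, B=1, C=3, D=2, E=2, F=3. No two adjacent vertices share a color.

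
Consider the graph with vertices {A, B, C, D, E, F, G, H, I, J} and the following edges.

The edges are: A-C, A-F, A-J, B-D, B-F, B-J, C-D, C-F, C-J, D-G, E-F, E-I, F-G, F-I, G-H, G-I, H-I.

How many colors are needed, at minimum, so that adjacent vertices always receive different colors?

G, H, I are mutually adjacent, so at least 3 colors are needed.
A valid assignment using 3 colors: A=green, B=blue, C=blue, D=red, E=blue, F=red, G=blue, H=red, I=green, J=red. No two adjacent vertices share a color.

3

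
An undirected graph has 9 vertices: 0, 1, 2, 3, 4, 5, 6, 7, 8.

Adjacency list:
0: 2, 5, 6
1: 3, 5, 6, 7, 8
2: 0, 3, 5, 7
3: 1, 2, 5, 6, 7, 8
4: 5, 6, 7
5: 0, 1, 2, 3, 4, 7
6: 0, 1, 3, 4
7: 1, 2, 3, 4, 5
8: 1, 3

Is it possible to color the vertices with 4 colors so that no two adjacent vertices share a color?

The chromatic number is 4. 1, 3, 5, 7 form a clique, so at least 4 colors are needed.
4 colors suffice: color a → {5, 6, 8}; color b → {0, 3, 4}; color c → {1, 2}; color d → {7}.
That is already a proper 4-coloring.

Yes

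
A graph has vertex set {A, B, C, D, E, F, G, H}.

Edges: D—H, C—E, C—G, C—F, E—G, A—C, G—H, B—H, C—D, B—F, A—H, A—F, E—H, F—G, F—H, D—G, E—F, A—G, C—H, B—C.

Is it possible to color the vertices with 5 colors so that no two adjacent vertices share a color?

The chromatic number is 5. C, E, F, G, H are pairwise adjacent (a clique of size 5), so at least 5 colors are needed.
A valid assignment using 5 colors: A=5, B=3, C=2, D=4, E=5, F=4, G=3, H=1.
That is already a proper 5-coloring.

Yes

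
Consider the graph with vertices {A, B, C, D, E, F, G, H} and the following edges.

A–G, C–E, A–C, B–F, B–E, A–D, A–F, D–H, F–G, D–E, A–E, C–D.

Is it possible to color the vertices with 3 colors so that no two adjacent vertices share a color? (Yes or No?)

A, C, D, E form a clique, so at least 4 colors are needed.
So 3 colors are not enough.

No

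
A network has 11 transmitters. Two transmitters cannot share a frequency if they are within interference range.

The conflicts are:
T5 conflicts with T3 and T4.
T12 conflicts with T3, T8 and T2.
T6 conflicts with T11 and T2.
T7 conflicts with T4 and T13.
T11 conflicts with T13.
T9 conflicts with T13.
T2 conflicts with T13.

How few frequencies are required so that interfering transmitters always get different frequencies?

3

The cycle T4-T7-T13-T2-T12-T3-T5-T4 has odd length 7, so it cannot be 2-colored; at least 3 frequencies are needed.
A valid assignment using 3 frequencies: T5=3, T12=1, T3=2, T8=2, T6=1, T7=2, T4=1, T11=2, T9=2, T2=2, T13=1. Each listed conflict is separated.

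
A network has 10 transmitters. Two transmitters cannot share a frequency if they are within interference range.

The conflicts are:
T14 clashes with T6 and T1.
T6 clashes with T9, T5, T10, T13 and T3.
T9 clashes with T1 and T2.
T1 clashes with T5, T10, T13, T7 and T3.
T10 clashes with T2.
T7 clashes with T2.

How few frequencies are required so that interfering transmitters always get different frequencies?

2

T1 and T5 conflict, so at least 2 frequencies are needed.
2 frequencies suffice: frequency 1 → {T6, T1, T2}; frequency 2 → {T14, T9, T5, T10, T13, T7, T3}. Every pair that conflicts lands in different frequencies.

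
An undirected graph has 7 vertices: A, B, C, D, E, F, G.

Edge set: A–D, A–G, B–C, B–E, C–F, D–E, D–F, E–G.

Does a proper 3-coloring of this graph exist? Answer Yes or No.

Yes

The chromatic number is 3. The cycle E-B-C-F-D-E has odd length 5, so it cannot be 2-colored; at least 3 colors are needed.
3 colors suffice: A=red, B=blue, C=red, D=blue, E=red, F=green, G=blue.
That is already a proper 3-coloring.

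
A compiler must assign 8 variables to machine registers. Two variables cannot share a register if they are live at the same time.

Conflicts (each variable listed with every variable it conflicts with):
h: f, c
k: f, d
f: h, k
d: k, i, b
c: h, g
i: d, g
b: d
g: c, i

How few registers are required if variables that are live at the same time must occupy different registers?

3

The cycle d-i-g-c-h-f-k-d has odd length 7, so it cannot be 2-colored; at least 3 registers are needed.
3 registers suffice: register 1 → {f, d, c}; register 2 → {h, k, b, g}; register 3 → {i}. No two conflicting variables share a register.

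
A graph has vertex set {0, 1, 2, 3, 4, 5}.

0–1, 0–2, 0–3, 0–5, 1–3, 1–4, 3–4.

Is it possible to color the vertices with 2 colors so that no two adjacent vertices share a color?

0, 1, 3 form a triangle, so at least 3 colors are needed.
So 2 colors are not enough.

No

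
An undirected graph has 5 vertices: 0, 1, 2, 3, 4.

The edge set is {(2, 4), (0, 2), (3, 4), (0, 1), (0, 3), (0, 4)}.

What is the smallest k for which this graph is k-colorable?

3

0, 3, 4 are pairwise adjacent, so at least 3 colors are needed.
3 colors suffice: 0=a, 1=b, 2=c, 3=c, 4=b. No two adjacent vertices share a color.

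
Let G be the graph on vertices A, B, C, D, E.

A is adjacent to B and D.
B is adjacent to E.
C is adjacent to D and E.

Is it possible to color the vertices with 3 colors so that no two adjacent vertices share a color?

The chromatic number is 3. The cycle E-C-D-A-B-E has odd length 5, so it cannot be 2-colored; at least 3 colors are needed.
One proper 3-coloring: A=2, B=1, C=2, D=1, E=3.
That is already a proper 3-coloring.

Yes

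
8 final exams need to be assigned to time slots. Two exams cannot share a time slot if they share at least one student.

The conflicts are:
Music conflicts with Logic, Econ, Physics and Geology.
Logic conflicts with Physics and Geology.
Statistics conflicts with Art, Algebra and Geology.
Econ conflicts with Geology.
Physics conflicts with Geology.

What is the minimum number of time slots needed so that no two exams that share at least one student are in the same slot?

4

Music, Logic, Physics, Geology are mutually in conflict, so at least 4 time slots are needed.
4 time slots suffice: time slot 1 → {Art, Algebra, Geology}; time slot 2 → {Music, Statistics}; time slot 3 → {Logic, Econ}; time slot 4 → {Physics}. Each listed conflict is separated.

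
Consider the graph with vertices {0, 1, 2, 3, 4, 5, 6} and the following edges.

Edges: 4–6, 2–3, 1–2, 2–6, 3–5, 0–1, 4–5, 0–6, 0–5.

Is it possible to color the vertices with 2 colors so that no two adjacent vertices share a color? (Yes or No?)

The cycle 3-5-0-6-2-3 has odd length 5, so it cannot be 2-colored; at least 3 colors are needed.
So 2 colors are not enough.

No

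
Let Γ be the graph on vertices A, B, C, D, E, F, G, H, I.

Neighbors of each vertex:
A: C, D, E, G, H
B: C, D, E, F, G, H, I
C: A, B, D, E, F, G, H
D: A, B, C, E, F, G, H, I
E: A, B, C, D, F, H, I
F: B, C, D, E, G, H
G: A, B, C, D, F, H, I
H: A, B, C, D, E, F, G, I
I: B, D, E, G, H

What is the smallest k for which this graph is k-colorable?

6

B, C, D, F, G, H form a clique, so at least 6 colors are needed.
One proper 6-coloring: A=3, B=3, C=5, D=1, E=4, F=6, G=4, H=2, I=5. No two adjacent vertices share a color.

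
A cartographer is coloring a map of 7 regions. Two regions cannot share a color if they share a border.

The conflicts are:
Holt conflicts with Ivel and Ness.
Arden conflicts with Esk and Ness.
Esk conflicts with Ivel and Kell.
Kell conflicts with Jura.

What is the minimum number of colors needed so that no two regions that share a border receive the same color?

3

The cycle Ness-Arden-Esk-Ivel-Holt-Ness has odd length 5, so it cannot be 2-colored; at least 3 colors are needed.
3 colors suffice: Holt=1, Arden=3, Esk=1, Ivel=2, Kell=2, Ness=2, Jura=1. Every pair that conflicts lands in different colors.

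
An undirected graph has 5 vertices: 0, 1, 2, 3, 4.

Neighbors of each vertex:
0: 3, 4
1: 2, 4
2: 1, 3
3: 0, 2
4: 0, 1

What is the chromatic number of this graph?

The cycle 4-1-2-3-0-4 has odd length 5, so it cannot be 2-colored; at least 3 colors are needed.
3 colors suffice: color a → {2, 4}; color b → {1, 3}; color c → {0}. Every edge joins two different colors.

3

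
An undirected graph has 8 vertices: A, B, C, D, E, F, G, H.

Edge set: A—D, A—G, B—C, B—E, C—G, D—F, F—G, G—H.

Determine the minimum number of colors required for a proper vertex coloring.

A and G are adjacent, so at least 2 colors are needed.
One proper 2-coloring: A=2, B=1, C=2, D=1, E=2, F=2, G=1, H=2. No two adjacent vertices share a color.

2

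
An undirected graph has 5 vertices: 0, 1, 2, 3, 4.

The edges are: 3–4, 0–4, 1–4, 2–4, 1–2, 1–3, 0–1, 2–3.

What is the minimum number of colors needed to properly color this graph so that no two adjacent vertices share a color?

1, 2, 3, 4 are mutually adjacent (a clique of size 4), so at least 4 colors are needed.
A valid assignment using 4 colors: 0=green, 1=red, 2=green, 3=yellow, 4=blue. No two adjacent vertices share a color.

4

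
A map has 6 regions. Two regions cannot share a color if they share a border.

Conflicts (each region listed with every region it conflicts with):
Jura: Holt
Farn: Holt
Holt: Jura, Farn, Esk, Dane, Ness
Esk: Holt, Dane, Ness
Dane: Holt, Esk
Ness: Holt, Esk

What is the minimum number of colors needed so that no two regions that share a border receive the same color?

3

Holt, Esk, Ness pairwise conflict, so at least 3 colors are needed.
3 colors suffice: color 1 → {Holt}; color 2 → {Jura, Farn, Esk}; color 3 → {Dane, Ness}. No two conflicting regions share a color.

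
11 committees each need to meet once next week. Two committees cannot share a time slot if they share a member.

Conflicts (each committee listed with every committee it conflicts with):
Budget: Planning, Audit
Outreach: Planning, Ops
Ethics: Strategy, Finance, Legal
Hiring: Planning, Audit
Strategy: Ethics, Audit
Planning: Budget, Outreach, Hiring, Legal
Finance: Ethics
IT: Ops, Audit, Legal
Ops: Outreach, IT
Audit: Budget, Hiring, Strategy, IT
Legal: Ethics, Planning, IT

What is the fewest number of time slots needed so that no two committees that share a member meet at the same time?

The cycle IT-Legal-Ethics-Strategy-Audit-IT has odd length 5, so it cannot be 2-colored; at least 3 time slots are needed.
3 time slots suffice: time slot 1 → {Ethics, Planning, Ops, Audit}; time slot 2 → {Budget, Outreach, Hiring, Strategy, Finance, IT}; time slot 3 → {Legal}. No two conflicting committees share a time slot.

3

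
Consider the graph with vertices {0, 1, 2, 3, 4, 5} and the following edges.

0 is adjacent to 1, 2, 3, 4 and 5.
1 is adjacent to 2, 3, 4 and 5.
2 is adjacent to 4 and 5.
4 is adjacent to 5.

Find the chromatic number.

0, 1, 2, 4, 5 are pairwise adjacent (a clique of size 5), so at least 5 colors are needed.
5 colors suffice: color red → {1}; color blue → {0}; color green → {3, 5}; color yellow → {2}; color purple → {4}. Every edge joins two different colors.

5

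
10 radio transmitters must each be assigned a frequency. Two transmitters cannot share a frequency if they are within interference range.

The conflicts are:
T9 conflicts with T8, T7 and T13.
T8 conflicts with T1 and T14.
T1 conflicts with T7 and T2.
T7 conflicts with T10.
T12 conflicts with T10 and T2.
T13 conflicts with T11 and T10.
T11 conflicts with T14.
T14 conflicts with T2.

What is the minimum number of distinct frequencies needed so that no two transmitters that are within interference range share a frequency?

The cycle T13-T9-T8-T14-T11-T13 has odd length 5, so it cannot be 2-colored; at least 3 frequencies are needed.
3 frequencies suffice: T9=2, T8=1, T1=2, T7=1, T12=3, T13=1, T11=3, T14=2, T10=2, T2=1. Every pair that conflicts lands in different frequencies.

3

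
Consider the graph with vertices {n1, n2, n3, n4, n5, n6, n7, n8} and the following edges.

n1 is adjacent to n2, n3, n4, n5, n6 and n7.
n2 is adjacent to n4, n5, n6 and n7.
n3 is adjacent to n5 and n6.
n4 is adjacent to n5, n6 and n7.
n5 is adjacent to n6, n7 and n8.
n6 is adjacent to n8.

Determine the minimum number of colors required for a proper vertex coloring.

n1, n2, n4, n5, n7 are pairwise adjacent (a clique of size 5), so at least 5 colors are needed.
5 colors suffice: color 1 → {n5}; color 2 → {n6, n7}; color 3 → {n1, n8}; color 4 → {n3, n4}; color 5 → {n2}. Every edge joins two different colors.

5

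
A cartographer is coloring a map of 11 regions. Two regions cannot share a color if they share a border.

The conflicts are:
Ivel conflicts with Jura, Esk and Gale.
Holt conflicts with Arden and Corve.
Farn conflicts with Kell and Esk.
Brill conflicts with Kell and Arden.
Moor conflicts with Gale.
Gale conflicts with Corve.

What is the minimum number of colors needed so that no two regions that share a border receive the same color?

The cycle Kell-Farn-Esk-Ivel-Gale-Corve-Holt-Arden-Brill-Kell has odd length 9, so it cannot be 2-colored; at least 3 colors are needed.
3 colors suffice: Ivel=2, Holt=3, Farn=1, Brill=3, Kell=2, Moor=2, Jura=1, Arden=1, Esk=3, Gale=1, Corve=2. Every pair that conflicts lands in different colors.

3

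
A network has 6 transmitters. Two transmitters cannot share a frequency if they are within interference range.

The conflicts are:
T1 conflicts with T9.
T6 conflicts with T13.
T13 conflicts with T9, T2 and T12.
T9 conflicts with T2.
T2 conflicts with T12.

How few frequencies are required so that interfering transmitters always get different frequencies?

3

T13, T9, T2 pairwise conflict, so at least 3 frequencies are needed.
3 frequencies suffice: frequency 1 → {T1, T13}; frequency 2 → {T6, T2}; frequency 3 → {T9, T12}. No two conflicting transmitters share a frequency.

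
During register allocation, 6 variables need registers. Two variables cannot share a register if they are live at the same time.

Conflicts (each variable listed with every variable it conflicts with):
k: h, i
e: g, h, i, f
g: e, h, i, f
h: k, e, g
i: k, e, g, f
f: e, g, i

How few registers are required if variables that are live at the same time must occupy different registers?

4

e, g, i, f pairwise conflict, so at least 4 registers are needed.
Using 4 registers: k=1, e=1, g=2, h=3, i=3, f=4. Every pair that conflicts lands in different registers.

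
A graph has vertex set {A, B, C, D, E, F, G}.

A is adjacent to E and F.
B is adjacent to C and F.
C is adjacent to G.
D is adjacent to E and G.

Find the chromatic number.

The cycle E-A-F-B-C-G-D-E has odd length 7, so it cannot be 2-colored; at least 3 colors are needed.
3 colors suffice: color red → {B, E, G}; color blue → {C, D, F}; color green → {A}. Each edge has distinct colors on its endpoints.

3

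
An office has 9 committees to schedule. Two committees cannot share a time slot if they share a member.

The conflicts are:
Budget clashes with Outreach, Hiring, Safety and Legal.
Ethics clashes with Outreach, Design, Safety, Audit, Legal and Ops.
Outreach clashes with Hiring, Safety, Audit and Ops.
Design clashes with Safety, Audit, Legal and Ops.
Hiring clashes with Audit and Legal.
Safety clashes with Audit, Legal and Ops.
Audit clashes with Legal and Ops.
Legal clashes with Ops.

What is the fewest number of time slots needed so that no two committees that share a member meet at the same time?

Ethics, Design, Safety, Audit, Legal, Ops pairwise conflict, so at least 6 time slots are needed.
6 time slots suffice: time slot 1 → {Budget, Audit}; time slot 2 → {Outreach, Legal}; time slot 3 → {Hiring, Safety}; time slot 4 → {Ops}; time slot 5 → {Ethics}; time slot 6 → {Design}. Every pair that conflicts lands in different time slots.

6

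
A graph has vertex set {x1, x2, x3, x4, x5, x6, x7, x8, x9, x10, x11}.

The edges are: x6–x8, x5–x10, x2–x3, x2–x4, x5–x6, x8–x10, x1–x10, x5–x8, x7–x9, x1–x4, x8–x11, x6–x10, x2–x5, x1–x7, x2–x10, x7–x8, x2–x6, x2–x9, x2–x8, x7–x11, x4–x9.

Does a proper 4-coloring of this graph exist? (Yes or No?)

x2, x5, x6, x8, x10 are pairwise adjacent (a clique of size 5), so at least 5 colors are needed.
So 4 colors are not enough.

No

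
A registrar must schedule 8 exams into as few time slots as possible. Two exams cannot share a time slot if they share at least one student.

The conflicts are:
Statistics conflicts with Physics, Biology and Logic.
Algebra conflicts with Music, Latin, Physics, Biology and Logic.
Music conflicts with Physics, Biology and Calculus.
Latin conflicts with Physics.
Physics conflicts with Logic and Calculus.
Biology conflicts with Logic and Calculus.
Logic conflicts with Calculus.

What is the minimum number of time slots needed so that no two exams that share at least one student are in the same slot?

3

Algebra, Physics, Logic all conflict with each other, so at least 3 time slots are needed.
3 time slots suffice: time slot 1 → {Physics, Biology}; time slot 2 → {Statistics, Algebra, Calculus}; time slot 3 → {Music, Latin, Logic}. No two conflicting exams share a time slot.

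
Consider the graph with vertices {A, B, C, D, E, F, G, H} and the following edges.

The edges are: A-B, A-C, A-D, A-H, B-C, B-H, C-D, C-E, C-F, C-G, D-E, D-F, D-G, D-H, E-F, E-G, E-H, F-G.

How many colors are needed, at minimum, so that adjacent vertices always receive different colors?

5

C, D, E, F, G are mutually adjacent (a clique of size 5), so at least 5 colors are needed.
5 colors suffice: color 1 → {C, H}; color 2 → {B, D}; color 3 → {A, E}; color 4 → {G}; color 5 → {F}. No two adjacent vertices share a color.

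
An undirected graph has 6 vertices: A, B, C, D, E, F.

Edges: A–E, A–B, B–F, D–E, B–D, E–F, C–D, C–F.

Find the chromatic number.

2

C and F are adjacent, so at least 2 colors are needed.
One proper 2-coloring: A=1, B=2, C=2, D=1, E=2, F=1. Every edge joins two different colors.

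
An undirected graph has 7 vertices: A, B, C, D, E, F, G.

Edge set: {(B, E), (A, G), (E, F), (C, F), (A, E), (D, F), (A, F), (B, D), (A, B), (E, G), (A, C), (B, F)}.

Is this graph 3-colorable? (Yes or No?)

No

A, B, E, F are mutually adjacent (a clique of size 4), so at least 4 colors are needed.
So 3 colors are not enough.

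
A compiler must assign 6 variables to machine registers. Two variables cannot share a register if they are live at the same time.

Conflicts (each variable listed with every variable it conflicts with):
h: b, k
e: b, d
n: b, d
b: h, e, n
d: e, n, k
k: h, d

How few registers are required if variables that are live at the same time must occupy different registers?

The cycle h-b-e-d-k-h has odd length 5, so it cannot be 2-colored; at least 3 registers are needed.
3 registers suffice: register 1 → {b, d}; register 2 → {h, e, n}; register 3 → {k}. Each listed conflict is separated.

3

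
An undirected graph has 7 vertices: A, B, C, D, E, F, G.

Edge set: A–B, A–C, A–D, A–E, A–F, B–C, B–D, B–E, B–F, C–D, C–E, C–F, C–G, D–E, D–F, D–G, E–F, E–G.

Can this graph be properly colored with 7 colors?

Yes

The chromatic number is 6. A, B, C, D, E, F are pairwise adjacent (a clique of size 6), so at least 6 colors are needed.
6 colors suffice: color 1 → {D}; color 2 → {E}; color 3 → {C}; color 4 → {A, G}; color 5 → {F}; color 6 → {B}.
Since 7 ≥ 6, a proper 7-coloring certainly exists.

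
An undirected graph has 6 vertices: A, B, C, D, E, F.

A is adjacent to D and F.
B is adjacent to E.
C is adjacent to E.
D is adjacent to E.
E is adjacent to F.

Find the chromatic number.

2

C and E are adjacent, so at least 2 colors are needed.
2 colors suffice: A=red, B=blue, C=blue, D=blue, E=red, F=blue. Each edge has distinct colors on its endpoints.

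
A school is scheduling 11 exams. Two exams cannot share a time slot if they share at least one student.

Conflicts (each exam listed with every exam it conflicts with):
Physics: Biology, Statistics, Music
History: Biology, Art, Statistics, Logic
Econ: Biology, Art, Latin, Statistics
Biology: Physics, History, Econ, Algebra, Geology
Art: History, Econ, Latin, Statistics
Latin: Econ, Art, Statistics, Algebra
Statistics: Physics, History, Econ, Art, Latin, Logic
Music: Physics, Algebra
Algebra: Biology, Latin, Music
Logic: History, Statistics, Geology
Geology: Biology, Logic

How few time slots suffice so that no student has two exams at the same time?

Econ, Art, Latin, Statistics all conflict with each other, so at least 4 time slots are needed.
4 time slots suffice: time slot 1 → {Biology, Statistics, Music}; time slot 2 → {Physics, History, Latin, Geology}; time slot 3 → {Art, Algebra, Logic}; time slot 4 → {Econ}. No two conflicting exams share a time slot.

4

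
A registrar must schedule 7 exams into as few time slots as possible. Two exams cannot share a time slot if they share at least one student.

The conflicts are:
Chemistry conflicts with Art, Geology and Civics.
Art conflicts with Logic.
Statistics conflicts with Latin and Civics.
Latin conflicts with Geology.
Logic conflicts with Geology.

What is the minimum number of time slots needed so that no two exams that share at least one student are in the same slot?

3

The cycle Chemistry-Civics-Statistics-Latin-Geology-Chemistry has odd length 5, so it cannot be 2-colored; at least 3 time slots are needed.
3 time slots suffice: time slot 1 → {Art, Statistics, Geology}; time slot 2 → {Chemistry, Latin, Logic}; time slot 3 → {Civics}. Each listed conflict is separated.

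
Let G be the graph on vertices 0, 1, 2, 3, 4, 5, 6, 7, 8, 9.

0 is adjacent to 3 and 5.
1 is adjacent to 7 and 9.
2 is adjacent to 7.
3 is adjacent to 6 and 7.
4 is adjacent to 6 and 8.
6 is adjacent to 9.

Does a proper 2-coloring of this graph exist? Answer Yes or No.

No

The cycle 9-1-7-3-6-9 has odd length 5, so it cannot be 2-colored; at least 3 colors are needed.
So 2 colors are not enough.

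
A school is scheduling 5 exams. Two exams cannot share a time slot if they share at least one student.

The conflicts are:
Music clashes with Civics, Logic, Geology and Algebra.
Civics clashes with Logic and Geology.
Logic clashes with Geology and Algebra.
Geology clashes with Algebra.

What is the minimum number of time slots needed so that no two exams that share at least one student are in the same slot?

Music, Civics, Logic, Geology pairwise conflict, so at least 4 time slots are needed.
4 time slots suffice: time slot 1 → {Music}; time slot 2 → {Logic}; time slot 3 → {Geology}; time slot 4 → {Civics, Algebra}. Each listed conflict is separated.

4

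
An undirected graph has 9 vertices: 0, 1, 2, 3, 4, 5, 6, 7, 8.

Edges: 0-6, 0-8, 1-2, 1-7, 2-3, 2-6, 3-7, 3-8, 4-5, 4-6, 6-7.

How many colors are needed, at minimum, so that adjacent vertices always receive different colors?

The cycle 2-6-0-8-3-2 has odd length 5, so it cannot be 2-colored; at least 3 colors are needed.
One proper 3-coloring: 0=blue, 1=red, 2=blue, 3=red, 4=blue, 5=red, 6=red, 7=blue, 8=green. Every edge joins two different colors.

3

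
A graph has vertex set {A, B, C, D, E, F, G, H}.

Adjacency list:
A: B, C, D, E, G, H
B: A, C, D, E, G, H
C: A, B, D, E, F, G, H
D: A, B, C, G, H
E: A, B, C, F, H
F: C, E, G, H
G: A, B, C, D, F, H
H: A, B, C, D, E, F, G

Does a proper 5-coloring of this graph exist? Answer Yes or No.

A, B, C, D, G, H are pairwise adjacent (a clique of size 6), so at least 6 colors are needed.
So 5 colors are not enough.

No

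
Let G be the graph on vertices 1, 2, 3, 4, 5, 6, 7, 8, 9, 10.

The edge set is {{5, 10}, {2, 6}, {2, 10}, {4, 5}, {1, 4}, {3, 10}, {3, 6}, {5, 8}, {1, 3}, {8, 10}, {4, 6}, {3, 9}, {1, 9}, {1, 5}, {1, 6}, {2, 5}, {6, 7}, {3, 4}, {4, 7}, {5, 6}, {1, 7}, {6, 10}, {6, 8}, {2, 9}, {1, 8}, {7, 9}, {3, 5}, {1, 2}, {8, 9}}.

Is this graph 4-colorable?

No

1, 3, 4, 5, 6 form a clique, so at least 5 colors are needed.
So 4 colors are not enough.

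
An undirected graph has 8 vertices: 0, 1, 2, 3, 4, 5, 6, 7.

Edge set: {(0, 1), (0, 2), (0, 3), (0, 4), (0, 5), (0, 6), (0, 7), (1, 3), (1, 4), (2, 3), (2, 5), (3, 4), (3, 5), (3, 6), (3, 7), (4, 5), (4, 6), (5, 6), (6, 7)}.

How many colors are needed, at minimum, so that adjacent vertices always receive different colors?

0, 3, 4, 5, 6 are mutually adjacent (a clique of size 5), so at least 5 colors are needed.
5 colors suffice: color a → {0}; color b → {3}; color c → {1, 2, 6}; color d → {4, 7}; color e → {5}. Each edge has distinct colors on its endpoints.

5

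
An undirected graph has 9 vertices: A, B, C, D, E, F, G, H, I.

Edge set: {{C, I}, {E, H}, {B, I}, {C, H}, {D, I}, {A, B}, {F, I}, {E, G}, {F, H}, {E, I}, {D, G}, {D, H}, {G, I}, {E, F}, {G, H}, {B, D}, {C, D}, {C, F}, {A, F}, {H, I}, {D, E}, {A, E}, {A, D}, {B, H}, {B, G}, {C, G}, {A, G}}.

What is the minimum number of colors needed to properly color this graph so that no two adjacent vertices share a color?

5

C, D, G, H, I are pairwise adjacent (a clique of size 5), so at least 5 colors are needed.
5 colors suffice: A=blue, B=purple, C=purple, D=red, E=purple, F=red, G=yellow, H=green, I=blue. No two adjacent vertices share a color.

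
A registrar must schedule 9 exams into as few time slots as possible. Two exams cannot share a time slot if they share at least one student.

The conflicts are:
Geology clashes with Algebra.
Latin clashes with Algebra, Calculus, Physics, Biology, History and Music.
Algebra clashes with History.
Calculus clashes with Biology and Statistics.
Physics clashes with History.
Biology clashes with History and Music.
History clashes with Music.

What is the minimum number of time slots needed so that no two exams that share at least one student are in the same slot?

Latin, Biology, History, Music are mutually in conflict, so at least 4 time slots are needed.
Using 4 time slots: Geology=1, Latin=1, Algebra=3, Calculus=2, Physics=3, Biology=3, Statistics=1, History=2, Music=4. No two conflicting exams share a time slot.

4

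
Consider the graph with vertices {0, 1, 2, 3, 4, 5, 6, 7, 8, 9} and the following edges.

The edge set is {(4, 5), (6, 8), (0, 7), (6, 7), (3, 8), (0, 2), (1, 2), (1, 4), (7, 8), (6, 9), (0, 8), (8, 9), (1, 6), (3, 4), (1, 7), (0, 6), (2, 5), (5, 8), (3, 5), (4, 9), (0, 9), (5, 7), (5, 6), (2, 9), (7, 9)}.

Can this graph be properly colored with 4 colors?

No

0, 6, 7, 8, 9 form a clique, so at least 5 colors are needed.
So 4 colors are not enough.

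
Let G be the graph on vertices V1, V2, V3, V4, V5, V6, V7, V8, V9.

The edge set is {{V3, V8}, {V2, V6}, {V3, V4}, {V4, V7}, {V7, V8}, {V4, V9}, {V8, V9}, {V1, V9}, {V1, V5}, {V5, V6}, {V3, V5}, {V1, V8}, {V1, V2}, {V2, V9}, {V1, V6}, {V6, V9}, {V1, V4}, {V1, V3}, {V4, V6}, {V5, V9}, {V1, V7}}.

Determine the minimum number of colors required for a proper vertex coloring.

4

V1, V4, V6, V9 are pairwise adjacent (a clique of size 4), so at least 4 colors are needed.
One proper 4-coloring: V1=1, V2=3, V3=2, V4=3, V5=3, V6=4, V7=2, V8=3, V9=2. Each edge has distinct colors on its endpoints.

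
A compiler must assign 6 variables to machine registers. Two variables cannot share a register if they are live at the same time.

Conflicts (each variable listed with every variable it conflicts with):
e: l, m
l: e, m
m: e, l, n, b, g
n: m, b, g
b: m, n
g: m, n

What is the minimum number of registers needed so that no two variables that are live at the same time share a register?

m, n, g pairwise conflict, so at least 3 registers are needed.
3 registers suffice: register 1 → {m}; register 2 → {l, n}; register 3 → {e, b, g}. No two conflicting variables share a register.

3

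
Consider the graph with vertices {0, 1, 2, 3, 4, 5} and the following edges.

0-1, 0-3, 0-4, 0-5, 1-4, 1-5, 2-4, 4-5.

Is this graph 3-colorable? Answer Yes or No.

0, 1, 4, 5 form a clique, so at least 4 colors are needed.
So 3 colors are not enough.

No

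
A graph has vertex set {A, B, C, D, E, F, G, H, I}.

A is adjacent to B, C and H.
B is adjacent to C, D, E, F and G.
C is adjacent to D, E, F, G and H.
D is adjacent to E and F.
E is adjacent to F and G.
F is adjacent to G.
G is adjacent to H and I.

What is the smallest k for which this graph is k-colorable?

B, C, D, E, F form a clique, so at least 5 colors are needed.
5 colors suffice: color 1 → {C, I}; color 2 → {A, D, G}; color 3 → {B, H}; color 4 → {E}; color 5 → {F}. Every edge joins two different colors.

5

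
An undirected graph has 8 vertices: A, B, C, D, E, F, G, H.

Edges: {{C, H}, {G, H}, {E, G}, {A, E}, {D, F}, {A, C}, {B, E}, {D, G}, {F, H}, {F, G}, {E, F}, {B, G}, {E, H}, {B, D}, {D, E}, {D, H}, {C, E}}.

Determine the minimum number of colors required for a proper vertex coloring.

5

D, E, F, G, H form a clique, so at least 5 colors are needed.
5 colors suffice: color 1 → {E}; color 2 → {C, G}; color 3 → {A, D}; color 4 → {B, H}; color 5 → {F}. No two adjacent vertices share a color.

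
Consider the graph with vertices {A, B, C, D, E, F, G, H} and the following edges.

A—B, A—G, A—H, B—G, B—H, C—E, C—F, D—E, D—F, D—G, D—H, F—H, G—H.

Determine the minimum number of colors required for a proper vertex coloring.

A, B, G, H are mutually adjacent (a clique of size 4), so at least 4 colors are needed.
One proper 4-coloring: A=4, B=2, C=2, D=2, E=1, F=3, G=3, H=1. Every edge joins two different colors.

4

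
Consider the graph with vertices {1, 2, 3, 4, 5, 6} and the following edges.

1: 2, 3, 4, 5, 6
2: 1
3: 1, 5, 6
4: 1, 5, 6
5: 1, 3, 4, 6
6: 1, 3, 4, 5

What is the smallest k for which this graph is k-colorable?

4

1, 3, 5, 6 form a clique, so at least 4 colors are needed.
4 colors suffice: color red → {1}; color blue → {2, 5}; color green → {6}; color yellow → {3, 4}. Every edge joins two different colors.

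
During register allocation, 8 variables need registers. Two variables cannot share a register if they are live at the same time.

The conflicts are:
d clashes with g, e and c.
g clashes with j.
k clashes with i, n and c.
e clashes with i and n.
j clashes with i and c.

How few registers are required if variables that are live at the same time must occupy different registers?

The cycle e-d-g-j-i-e has odd length 5, so it cannot be 2-colored; at least 3 registers are needed.
3 registers suffice: register 1 → {d, k, j}; register 2 → {g, e, c}; register 3 → {i, n}. No two conflicting variables share a register.

3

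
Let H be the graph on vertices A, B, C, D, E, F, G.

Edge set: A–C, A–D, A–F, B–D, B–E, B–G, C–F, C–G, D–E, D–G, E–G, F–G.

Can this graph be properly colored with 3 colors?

B, D, E, G are pairwise adjacent (a clique of size 4), so at least 4 colors are needed.
So 3 colors are not enough.

No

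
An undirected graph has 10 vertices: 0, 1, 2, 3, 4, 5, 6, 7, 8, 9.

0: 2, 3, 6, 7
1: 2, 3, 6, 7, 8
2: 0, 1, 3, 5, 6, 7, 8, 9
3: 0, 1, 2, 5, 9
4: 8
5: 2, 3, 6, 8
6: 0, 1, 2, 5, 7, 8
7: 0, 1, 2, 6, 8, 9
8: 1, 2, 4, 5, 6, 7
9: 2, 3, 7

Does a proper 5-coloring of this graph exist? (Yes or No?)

The chromatic number is 5. 1, 2, 6, 7, 8 form a clique, so at least 5 colors are needed.
5 colors suffice: 0=purple, 1=purple, 2=red, 3=blue, 4=red, 5=green, 6=yellow, 7=green, 8=blue, 9=yellow.
That is already a proper 5-coloring.

Yes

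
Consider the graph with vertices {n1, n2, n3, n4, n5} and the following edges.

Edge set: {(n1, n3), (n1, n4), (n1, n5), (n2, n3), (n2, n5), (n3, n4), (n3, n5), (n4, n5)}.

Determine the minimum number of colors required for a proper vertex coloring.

n1, n3, n4, n5 are mutually adjacent (a clique of size 4), so at least 4 colors are needed.
4 colors suffice: color 1 → {n5}; color 2 → {n3}; color 3 → {n2, n4}; color 4 → {n1}. Every edge joins two different colors.

4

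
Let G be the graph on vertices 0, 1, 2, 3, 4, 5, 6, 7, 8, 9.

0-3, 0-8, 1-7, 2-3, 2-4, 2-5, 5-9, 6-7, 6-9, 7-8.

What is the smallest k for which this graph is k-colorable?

2

2 and 3 are adjacent, so at least 2 colors are needed.
A valid assignment using 2 colors: 0=a, 1=b, 2=a, 3=b, 4=b, 5=b, 6=b, 7=a, 8=b, 9=a. Each edge has distinct colors on its endpoints.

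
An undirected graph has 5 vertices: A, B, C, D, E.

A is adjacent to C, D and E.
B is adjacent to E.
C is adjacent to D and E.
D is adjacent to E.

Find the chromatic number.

A, C, D, E are mutually adjacent (a clique of size 4), so at least 4 colors are needed.
4 colors suffice: color red → {E}; color blue → {B, D}; color green → {C}; color yellow → {A}. Each edge has distinct colors on its endpoints.

4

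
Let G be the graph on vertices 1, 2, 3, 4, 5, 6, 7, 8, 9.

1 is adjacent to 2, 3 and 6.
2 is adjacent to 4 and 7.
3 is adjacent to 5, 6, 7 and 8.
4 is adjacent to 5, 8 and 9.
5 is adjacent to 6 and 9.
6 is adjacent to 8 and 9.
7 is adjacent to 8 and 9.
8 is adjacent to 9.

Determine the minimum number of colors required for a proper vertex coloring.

3

3, 6, 8 are pairwise adjacent, so at least 3 colors are needed.
One proper 3-coloring: 1=a, 2=b, 3=b, 4=c, 5=a, 6=c, 7=c, 8=a, 9=b. Every edge joins two different colors.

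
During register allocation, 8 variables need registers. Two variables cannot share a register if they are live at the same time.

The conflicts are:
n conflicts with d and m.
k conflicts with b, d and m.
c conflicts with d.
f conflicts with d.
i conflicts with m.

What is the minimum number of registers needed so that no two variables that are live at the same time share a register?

2

c and d conflict, so at least 2 registers are needed.
2 registers suffice: n=2, k=2, c=2, b=1, f=2, d=1, i=2, m=1. No two conflicting variables share a register.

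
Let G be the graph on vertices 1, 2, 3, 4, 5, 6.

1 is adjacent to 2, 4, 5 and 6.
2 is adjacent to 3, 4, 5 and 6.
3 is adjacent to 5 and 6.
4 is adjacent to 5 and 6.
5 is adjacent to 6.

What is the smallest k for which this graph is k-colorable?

5

1, 2, 4, 5, 6 are mutually adjacent (a clique of size 5), so at least 5 colors are needed.
5 colors suffice: color red → {2}; color blue → {6}; color green → {5}; color yellow → {1, 3}; color purple → {4}. Every edge joins two different colors.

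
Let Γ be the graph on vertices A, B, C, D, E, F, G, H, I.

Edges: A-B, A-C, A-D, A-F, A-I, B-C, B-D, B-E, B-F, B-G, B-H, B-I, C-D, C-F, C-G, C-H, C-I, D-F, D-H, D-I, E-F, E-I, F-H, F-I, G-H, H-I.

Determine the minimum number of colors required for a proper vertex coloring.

B, C, D, F, H, I are pairwise adjacent (a clique of size 6), so at least 6 colors are needed.
One proper 6-coloring: A=5, B=1, C=4, D=6, E=4, F=2, G=2, H=5, I=3. No two adjacent vertices share a color.

6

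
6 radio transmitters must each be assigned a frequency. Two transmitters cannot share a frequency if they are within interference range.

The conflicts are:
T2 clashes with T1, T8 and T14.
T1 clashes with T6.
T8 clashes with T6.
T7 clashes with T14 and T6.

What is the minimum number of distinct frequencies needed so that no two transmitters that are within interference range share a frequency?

The cycle T2-T8-T6-T7-T14-T2 has odd length 5, so it cannot be 2-colored; at least 3 frequencies are needed.
Using 3 frequencies: T2=1, T1=2, T8=2, T7=2, T14=3, T6=1. No two conflicting transmitters share a frequency.

3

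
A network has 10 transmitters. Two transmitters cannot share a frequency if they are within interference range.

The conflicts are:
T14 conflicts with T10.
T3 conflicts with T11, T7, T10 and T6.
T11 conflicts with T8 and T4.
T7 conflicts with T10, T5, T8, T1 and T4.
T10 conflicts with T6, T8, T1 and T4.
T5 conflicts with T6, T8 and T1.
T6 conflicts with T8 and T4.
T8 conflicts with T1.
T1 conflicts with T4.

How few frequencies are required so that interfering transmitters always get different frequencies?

4

T7, T5, T8, T1 are mutually in conflict, so at least 4 frequencies are needed.
A valid assignment using 4 frequencies: T14=2, T3=2, T11=1, T7=3, T10=1, T5=1, T6=3, T8=2, T1=4, T4=2. Every pair that conflicts lands in different frequencies.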